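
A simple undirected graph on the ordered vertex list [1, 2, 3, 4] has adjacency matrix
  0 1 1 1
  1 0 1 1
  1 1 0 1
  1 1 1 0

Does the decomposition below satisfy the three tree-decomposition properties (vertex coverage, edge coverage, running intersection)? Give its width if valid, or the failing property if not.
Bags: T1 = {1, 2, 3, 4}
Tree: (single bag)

Yes; width 3.

Every vertex of G appears in some bag (union = {1, 2, 3, 4}); every edge is covered by a bag; and for each vertex v the set of bags containing v is connected in the bag tree. The decomposition is therefore valid. The largest bag has 4 vertices, so the width is 3.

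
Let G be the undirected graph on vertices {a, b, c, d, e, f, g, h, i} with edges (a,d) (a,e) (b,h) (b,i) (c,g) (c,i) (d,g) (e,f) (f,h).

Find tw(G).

A width-2 tree decomposition is:
Bags: B1 = {a, d, e}  B2 = {d, e, g}  B3 = {c, e, g}  B4 = {c, e, i}  B5 = {b, e, i}  B6 = {b, e, h}  B7 = {e, f, h}
Tree: B1–B2, B2–B3, B3–B4, B4–B5, B5–B6, B6–B7
The largest bag has 3 vertices, giving width 2; this decomposition certifies tw(G) ≤ 2. Since e–a–d–g–c–i–b–h–f–e is a cycle in G, G is not acyclic. Forests are exactly the graphs of treewidth ≤ 1, so tw(G) ≥ 2. The upper and lower bounds meet at 2, so that is the treewidth.

2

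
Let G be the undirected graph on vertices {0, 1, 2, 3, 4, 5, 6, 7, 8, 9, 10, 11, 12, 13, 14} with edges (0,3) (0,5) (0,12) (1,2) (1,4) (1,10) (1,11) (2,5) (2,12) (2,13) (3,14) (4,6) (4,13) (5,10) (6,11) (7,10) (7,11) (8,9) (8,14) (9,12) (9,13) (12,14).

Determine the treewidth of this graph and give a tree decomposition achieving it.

The largest bag has 4 vertices, giving width 3; this decomposition certifies tw(G) ≤ 3. For the lower bound: the 4 vertex sets {6,7,11}, {4}, {1}, {2,5,10,13} are disjoint, each induces a connected subgraph, and every pair is joined by at least one edge of G. Contracting each set to a single vertex therefore yields K_{4} as a minor, and since treewidth is minor-monotone, tw(G) ≥ tw(K_{4}) = 3. Combining the bounds, tw(G) = 3.

Treewidth 3.
One optimal decomposition is:
Bags: B1 = {4, 6, 7, 11}  B2 = {1, 4, 7, 11}  B3 = {1, 4, 7, 10}  B4 = {1, 4, 10, 13}  B5 = {1, 2, 10, 13}  B6 = {2, 5, 10, 13}  B7 = {2, 5, 9, 13}  B8 = {2, 5, 9, 12}  B9 = {0, 5, 9, 12}  B10 = {0, 8, 9, 12}  B11 = {0, 8, 12, 14}  B12 = {0, 3, 8, 14}
Tree: B1–B2, B2–B3, B3–B4, B4–B5, B5–B6, B6–B7, B7–B8, B8–B9, B9–B10, B10–B11, B11–B12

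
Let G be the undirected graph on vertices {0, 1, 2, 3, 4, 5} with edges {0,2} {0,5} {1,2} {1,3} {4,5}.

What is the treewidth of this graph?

1

A width-1 tree decomposition is:
Bags: B1 = {1, 3}  B2 = {1, 2}  B3 = {0, 2}  B4 = {0, 5}  B5 = {4, 5}
Tree: B1–B2, B2–B3, B3–B4, B4–B5
The largest bag has 2 vertices, giving width 1; this decomposition certifies tw(G) ≤ 1. Any graph with an edge has treewidth ≥ 1, and G has the edge 3–1. The upper and lower bounds meet at 1, so that is the treewidth.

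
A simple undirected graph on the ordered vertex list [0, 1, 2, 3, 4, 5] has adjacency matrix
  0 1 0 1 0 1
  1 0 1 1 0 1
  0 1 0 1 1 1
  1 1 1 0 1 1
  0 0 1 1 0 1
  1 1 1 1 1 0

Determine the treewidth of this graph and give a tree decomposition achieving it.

Each bag holds 4 vertices, so the decomposition has width 3, which upper-bounds the treewidth. On the other hand G contains the 4-clique {0, 1, 3, 5}. A clique must lie in a single bag of any decomposition, so no decomposition can have width below 3. Hence tw(G) = 3 exactly.

Treewidth 3.
One such decomposition:
Bags: B1 = {2, 3, 4, 5}  B2 = {1, 2, 3, 5}  B3 = {0, 1, 3, 5}
Tree: B1–B2, B2–B3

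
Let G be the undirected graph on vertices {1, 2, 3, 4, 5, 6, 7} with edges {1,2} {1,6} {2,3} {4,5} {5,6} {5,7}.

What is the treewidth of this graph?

1

A width-1 tree decomposition is:
Bags: B1 = {5, 6}  B2 = {1, 6}  B3 = {1, 2}  B4 = {4, 5}  B5 = {2, 3}  B6 = {5, 7}
Tree: B1–B2, B2–B3, B1–B4, B3–B5, B1–B6
The largest bag has 2 vertices, giving width 1; this decomposition certifies tw(G) ≤ 1. G has an edge, so its treewidth is at least 1. Combining the bounds, tw(G) = 1.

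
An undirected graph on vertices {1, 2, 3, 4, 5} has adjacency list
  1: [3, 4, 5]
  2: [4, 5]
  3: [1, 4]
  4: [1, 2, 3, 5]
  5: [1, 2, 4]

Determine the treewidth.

A width-2 tree decomposition is:
Bags: B1 = {1, 4, 5}  B2 = {2, 4, 5}  B3 = {1, 3, 4}
Tree: B1–B2, B1–B3
The largest bag has 3 vertices, giving width 2; this decomposition certifies tw(G) ≤ 2. Conversely, {1, 3, 4} is a clique of size 3, and the vertices of any clique must share a bag in every tree decomposition; so some bag has ≥ 3 vertices and tw(G) ≥ 2. Hence tw(G) = 2 exactly.

2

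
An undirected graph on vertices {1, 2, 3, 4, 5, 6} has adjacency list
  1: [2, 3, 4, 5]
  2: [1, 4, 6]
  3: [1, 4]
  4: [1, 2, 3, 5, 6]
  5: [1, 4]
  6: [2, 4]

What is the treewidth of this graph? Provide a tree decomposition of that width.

Every bag has size at most 3, so the width is 3 − 1 = 2 and tw(G) ≤ 2. On the other hand G contains the 3-clique {1, 2, 4}. A clique must lie in a single bag of any decomposition, so no decomposition can have width below 2. Combining the bounds, tw(G) = 2.

Treewidth 2.
Bags: B1 = {2, 4, 6}  B2 = {1, 2, 4}  B3 = {1, 4, 5}  B4 = {1, 3, 4}
Tree: B1–B2, B2–B3, B3–B4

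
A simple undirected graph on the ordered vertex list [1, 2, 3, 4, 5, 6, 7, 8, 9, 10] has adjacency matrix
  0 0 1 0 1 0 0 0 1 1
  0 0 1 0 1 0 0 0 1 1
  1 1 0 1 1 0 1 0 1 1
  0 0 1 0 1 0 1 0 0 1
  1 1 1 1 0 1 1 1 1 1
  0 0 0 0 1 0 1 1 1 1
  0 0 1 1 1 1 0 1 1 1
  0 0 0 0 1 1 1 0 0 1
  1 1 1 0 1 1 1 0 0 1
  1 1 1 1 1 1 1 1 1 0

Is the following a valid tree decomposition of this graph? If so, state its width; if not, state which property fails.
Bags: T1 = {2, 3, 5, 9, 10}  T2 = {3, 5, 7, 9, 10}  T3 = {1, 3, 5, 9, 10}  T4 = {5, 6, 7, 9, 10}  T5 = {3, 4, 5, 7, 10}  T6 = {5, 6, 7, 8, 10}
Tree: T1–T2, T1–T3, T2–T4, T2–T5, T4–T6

Yes; width 4.

Vertex coverage: the bags together contain {1, 2, 3, 4, 5, 6, 7, 8, 9, 10}, the full vertex set. Edge coverage: each edge of G has both endpoints in at least one bag. Running intersection: for every vertex, the bags containing it form a connected subtree. All three properties hold, so this is a valid tree decomposition of width max|bag| − 1 = 4, and hence tw(G) ≤ 4.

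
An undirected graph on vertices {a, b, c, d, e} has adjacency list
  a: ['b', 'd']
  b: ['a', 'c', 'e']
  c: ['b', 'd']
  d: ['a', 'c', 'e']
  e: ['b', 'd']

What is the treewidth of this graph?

A width-2 tree decomposition is:
Bags: B1 = {b, c, d}  B2 = {b, d, e}  B3 = {a, b, d}
Tree: B1–B2, B2–B3
Every bag has size at most 3, so the width is 3 − 1 = 2 and tw(G) ≤ 2. For the lower bound, G contains the cycle c–d–e–b–c, so G is not a forest; only forests have treewidth ≤ 1, hence tw(G) ≥ 2. Hence tw(G) = 2 exactly.

2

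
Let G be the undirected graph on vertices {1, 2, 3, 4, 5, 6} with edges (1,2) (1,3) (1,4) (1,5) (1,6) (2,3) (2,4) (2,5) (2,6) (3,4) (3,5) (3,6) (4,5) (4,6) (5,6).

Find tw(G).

A width-5 tree decomposition is:
Bags: B1 = {1, 2, 3, 4, 5, 6}
Tree: (single bag)
A single bag containing all 6 vertices is trivially a valid decomposition of width 5. For the lower bound, the 6 vertices {1, 2, 3, 4, 5, 6} are pairwise adjacent, and any tree decomposition puts a clique entirely inside one bag — forcing width ≥ 5. Combining the bounds, tw(G) = 5.

5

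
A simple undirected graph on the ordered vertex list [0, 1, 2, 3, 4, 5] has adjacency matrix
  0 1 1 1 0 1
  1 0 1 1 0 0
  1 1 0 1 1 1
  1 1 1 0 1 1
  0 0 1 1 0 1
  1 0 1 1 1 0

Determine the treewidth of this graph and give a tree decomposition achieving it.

Treewidth 3.
One optimal decomposition is:
Bags: B1 = {0, 1, 2, 3}  B2 = {0, 2, 3, 5}  B3 = {2, 3, 4, 5}
Tree: B1–B2, B2–B3

Each bag holds 4 vertices, so the decomposition has width 3, which upper-bounds the treewidth. Conversely, {0, 1, 2, 3} is a clique of size 4, and the vertices of any clique must share a bag in every tree decomposition; so some bag has ≥ 4 vertices and tw(G) ≥ 3. Hence tw(G) = 3 exactly.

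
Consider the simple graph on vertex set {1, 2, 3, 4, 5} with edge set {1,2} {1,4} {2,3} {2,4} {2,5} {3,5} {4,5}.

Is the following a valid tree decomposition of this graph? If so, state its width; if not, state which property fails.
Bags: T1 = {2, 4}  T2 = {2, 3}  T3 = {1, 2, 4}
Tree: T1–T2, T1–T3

A tree decomposition must satisfy three properties: every vertex lies in some bag; for every edge, both endpoints lie together in some bag; and for every vertex, the bags containing it form a connected subtree. Here vertex 5 appears in no bag, so the decomposition is invalid.

No — vertex 5 appears in no bag.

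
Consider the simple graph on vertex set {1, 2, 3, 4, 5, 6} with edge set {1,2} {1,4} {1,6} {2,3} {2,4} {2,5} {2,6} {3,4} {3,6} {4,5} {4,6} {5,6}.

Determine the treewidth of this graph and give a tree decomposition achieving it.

Treewidth 3.
Bags: B1 = {2, 4, 5, 6}  B2 = {1, 2, 4, 6}  B3 = {2, 3, 4, 6}
Tree: B1–B2, B2–B3

The largest bag has 4 vertices, giving width 3; this decomposition certifies tw(G) ≤ 3. On the other hand G contains the 4-clique {1, 2, 4, 6}. A clique must lie in a single bag of any decomposition, so no decomposition can have width below 3. Hence tw(G) = 3 exactly.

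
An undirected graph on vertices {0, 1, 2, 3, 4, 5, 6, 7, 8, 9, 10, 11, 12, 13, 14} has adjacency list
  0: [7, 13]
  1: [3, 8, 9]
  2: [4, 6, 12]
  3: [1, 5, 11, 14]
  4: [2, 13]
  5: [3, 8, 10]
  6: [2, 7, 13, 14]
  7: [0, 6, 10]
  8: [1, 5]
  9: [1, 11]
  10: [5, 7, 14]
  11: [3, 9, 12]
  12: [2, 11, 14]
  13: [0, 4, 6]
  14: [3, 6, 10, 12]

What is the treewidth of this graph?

3

A width-3 tree decomposition is:
Bags: B1 = {0, 4, 7, 13}  B2 = {4, 6, 7, 13}  B3 = {2, 4, 6, 7}  B4 = {2, 6, 7, 10}  B5 = {2, 6, 10, 14}  B6 = {2, 10, 12, 14}  B7 = {5, 10, 12, 14}  B8 = {3, 5, 12, 14}  B9 = {3, 5, 11, 12}  B10 = {3, 5, 8, 11}  B11 = {1, 3, 8, 11}  B12 = {1, 8, 9, 11}
Tree: B1–B2, B2–B3, B3–B4, B4–B5, B5–B6, B6–B7, B7–B8, B8–B9, B9–B10, B10–B11, B11–B12
Each bag holds 4 vertices, so the decomposition has width 3, which upper-bounds the treewidth. For the lower bound: the 4 vertex sets {0,4,13}, {7}, {6}, {2,10,12,14} are disjoint, each induces a connected subgraph, and every pair is joined by at least one edge of G. Contracting each set to a single vertex therefore yields K_{4} as a minor, and since treewidth is minor-monotone, tw(G) ≥ tw(K_{4}) = 3. Therefore the treewidth is 3.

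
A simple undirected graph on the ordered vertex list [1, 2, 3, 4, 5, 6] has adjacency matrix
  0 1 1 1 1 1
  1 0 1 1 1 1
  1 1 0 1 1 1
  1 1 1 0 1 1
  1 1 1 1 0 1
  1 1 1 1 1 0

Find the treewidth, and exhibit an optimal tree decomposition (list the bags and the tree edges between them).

With just one bag of size 6, the width is 6 − 1 = 5, so tw(G) ≤ 5. On the other hand G contains the 6-clique {1, 2, 3, 4, 5, 6}. A clique must lie in a single bag of any decomposition, so no decomposition can have width below 5. The upper and lower bounds meet at 5, so that is the treewidth.

Treewidth 5.
Bags: B1 = {1, 2, 3, 4, 5, 6}
Tree: (single bag)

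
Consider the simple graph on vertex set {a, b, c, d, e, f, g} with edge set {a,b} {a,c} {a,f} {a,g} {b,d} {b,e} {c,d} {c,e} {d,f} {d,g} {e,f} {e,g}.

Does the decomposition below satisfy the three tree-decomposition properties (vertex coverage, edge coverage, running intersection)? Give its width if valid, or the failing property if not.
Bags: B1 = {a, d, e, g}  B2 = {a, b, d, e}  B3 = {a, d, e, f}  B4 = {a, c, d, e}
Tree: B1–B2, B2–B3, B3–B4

Every vertex of G appears in some bag (union = {a, b, c, d, e, f, g}); every edge is covered by a bag; and for each vertex v the set of bags containing v is connected in the bag tree. The decomposition is therefore valid. The largest bag has 4 vertices, so the width is 3.

Yes; width 3.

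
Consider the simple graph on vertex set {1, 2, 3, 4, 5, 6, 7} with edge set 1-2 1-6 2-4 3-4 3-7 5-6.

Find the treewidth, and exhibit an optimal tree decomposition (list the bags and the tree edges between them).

Each bag holds 2 vertices, so the decomposition has width 1, which upper-bounds the treewidth. Any graph with an edge has treewidth ≥ 1, and G has the edge 5–6. Hence tw(G) = 1 exactly.

Treewidth 1.
One such decomposition:
Bags: B1 = {5, 6}  B2 = {1, 6}  B3 = {1, 2}  B4 = {2, 4}  B5 = {3, 4}  B6 = {3, 7}
Tree: B1–B2, B2–B3, B3–B4, B4–B5, B5–B6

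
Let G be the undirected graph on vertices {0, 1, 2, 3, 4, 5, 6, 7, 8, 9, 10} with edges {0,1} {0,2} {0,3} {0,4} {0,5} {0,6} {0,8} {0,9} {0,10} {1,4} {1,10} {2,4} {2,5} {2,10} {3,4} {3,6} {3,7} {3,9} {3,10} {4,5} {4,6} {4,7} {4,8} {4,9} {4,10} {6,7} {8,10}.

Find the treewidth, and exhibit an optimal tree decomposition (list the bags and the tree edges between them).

Treewidth 3.
One optimal decomposition is:
Bags: B1 = {0, 3, 4, 10}  B2 = {0, 4, 8, 10}  B3 = {0, 3, 4, 9}  B4 = {0, 3, 4, 6}  B5 = {0, 1, 4, 10}  B6 = {0, 2, 4, 10}  B7 = {3, 4, 6, 7}  B8 = {0, 2, 4, 5}
Tree: B1–B2, B1–B3, B3–B4, B1–B5, B5–B6, B4–B7, B6–B8

The largest bag has 4 vertices, giving width 3; this decomposition certifies tw(G) ≤ 3. Conversely, {0, 3, 4, 9} is a clique of size 4, and the vertices of any clique must share a bag in every tree decomposition; so some bag has ≥ 4 vertices and tw(G) ≥ 3. The upper and lower bounds meet at 3, so that is the treewidth.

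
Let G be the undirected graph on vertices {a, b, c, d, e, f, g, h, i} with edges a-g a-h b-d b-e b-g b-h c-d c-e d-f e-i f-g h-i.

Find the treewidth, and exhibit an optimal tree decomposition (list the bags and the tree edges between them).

Each bag holds 4 vertices, so the decomposition has width 3, which upper-bounds the treewidth. For the lower bound: the 4 vertex sets {c,e,i}, {h}, {b}, {a,d,f,g} are disjoint, each induces a connected subgraph, and every pair is joined by at least one edge of G. Contracting each set to a single vertex therefore yields K_{4} as a minor, and since treewidth is minor-monotone, tw(G) ≥ tw(K_{4}) = 3. Hence tw(G) = 3 exactly.

Treewidth 3.
One optimal decomposition is:
Bags: B1 = {c, e, h, i}  B2 = {b, c, e, h}  B3 = {b, c, d, h}  B4 = {a, b, d, h}  B5 = {a, b, d, g}  B6 = {a, d, f, g}
Tree: B1–B2, B2–B3, B3–B4, B4–B5, B5–B6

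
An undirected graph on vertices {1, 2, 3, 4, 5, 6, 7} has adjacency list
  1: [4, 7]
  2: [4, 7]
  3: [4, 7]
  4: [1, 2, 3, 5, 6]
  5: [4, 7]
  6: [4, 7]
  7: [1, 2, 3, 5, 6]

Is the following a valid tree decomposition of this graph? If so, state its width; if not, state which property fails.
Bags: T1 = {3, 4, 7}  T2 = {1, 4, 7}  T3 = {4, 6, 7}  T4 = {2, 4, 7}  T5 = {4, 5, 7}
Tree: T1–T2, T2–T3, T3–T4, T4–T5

Checking the three conditions: (i) the bags cover all of {1, 2, 3, 4, 5, 6, 7}; (ii) for each edge, some bag contains both endpoints; (iii) the bags containing any fixed vertex form a subtree. All hold, so the decomposition is valid with width 3 − 1 = 2.

Yes; width 2.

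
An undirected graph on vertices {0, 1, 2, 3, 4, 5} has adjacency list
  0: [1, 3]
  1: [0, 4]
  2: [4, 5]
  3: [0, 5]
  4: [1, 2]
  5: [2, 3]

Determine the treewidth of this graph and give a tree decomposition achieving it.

Treewidth 2.
One such decomposition:
Bags: B1 = {0, 1, 3}  B2 = {1, 3, 4}  B3 = {2, 3, 4}  B4 = {2, 3, 5}
Tree: B1–B2, B2–B3, B3–B4

The largest bag has 3 vertices, giving width 2; this decomposition certifies tw(G) ≤ 2. For the lower bound, G contains the cycle 3–0–1–4–2–5–3, so G is not a forest; only forests have treewidth ≤ 1, hence tw(G) ≥ 2. Combining the bounds, tw(G) = 2.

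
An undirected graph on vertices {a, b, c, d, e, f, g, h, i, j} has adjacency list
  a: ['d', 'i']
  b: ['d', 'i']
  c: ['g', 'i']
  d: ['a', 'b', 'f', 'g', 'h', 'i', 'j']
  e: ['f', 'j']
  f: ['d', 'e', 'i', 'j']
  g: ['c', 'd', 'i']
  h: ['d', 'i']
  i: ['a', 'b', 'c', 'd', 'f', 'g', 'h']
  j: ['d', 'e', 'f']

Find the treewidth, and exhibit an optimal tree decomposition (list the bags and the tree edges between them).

Treewidth 2.
Bags: B1 = {d, f, j}  B2 = {d, f, i}  B3 = {e, f, j}  B4 = {d, h, i}  B5 = {d, g, i}  B6 = {c, g, i}  B7 = {b, d, i}  B8 = {a, d, i}
Tree: B1–B2, B1–B3, B2–B4, B4–B5, B5–B6, B4–B7, B4–B8

Each bag holds 3 vertices, so the decomposition has width 2, which upper-bounds the treewidth. For the lower bound, the 3 vertices {d, f, j} are pairwise adjacent, and any tree decomposition puts a clique entirely inside one bag — forcing width ≥ 2. The upper and lower bounds meet at 2, so that is the treewidth.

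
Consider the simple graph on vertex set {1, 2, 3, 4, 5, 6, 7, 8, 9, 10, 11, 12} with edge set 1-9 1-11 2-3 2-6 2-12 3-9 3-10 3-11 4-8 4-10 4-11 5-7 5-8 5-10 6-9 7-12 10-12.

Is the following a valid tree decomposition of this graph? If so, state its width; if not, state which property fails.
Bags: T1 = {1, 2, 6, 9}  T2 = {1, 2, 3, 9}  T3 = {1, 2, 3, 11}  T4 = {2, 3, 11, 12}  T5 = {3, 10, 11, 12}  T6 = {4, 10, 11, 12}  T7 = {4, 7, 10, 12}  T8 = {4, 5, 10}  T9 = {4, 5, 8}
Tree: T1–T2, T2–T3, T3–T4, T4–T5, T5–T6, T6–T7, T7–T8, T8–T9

A tree decomposition must satisfy three properties: every vertex lies in some bag; for every edge, both endpoints lie together in some bag; and for every vertex, the bags containing it form a connected subtree. Here edge (7,5) lies in no bag, so the decomposition is invalid.

No — edge (7,5) lies in no bag.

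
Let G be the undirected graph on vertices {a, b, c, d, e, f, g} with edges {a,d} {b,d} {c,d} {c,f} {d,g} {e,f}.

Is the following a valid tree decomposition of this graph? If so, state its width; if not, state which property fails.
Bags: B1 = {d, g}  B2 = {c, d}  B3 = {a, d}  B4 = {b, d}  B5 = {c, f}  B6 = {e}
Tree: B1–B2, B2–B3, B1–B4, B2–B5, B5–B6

No — edge (f,e) lies in no bag.

A tree decomposition must satisfy three properties: every vertex lies in some bag; for every edge, both endpoints lie together in some bag; and for every vertex, the bags containing it form a connected subtree. Here edge (f,e) lies in no bag, so the decomposition is invalid.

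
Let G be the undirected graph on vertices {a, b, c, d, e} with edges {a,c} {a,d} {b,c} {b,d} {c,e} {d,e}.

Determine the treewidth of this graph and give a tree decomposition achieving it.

Treewidth 2.
One optimal decomposition is:
Bags: B1 = {b, c, d}  B2 = {c, d, e}  B3 = {a, c, d}
Tree: B1–B2, B2–B3

Every bag has size at most 3, so the width is 3 − 1 = 2 and tw(G) ≤ 2. For the lower bound, G contains the cycle c–b–d–e–c, so G is not a forest; only forests have treewidth ≤ 1, hence tw(G) ≥ 2. The upper and lower bounds meet at 2, so that is the treewidth.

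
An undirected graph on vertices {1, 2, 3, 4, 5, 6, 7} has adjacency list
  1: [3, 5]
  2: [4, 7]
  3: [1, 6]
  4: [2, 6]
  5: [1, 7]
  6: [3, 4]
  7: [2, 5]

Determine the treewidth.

2

A width-2 tree decomposition is:
Bags: B1 = {1, 5, 7}  B2 = {1, 2, 7}  B3 = {1, 2, 4}  B4 = {1, 4, 6}  B5 = {1, 3, 6}
Tree: B1–B2, B2–B3, B3–B4, B4–B5
Every bag has size at most 3, so the width is 3 − 1 = 2 and tw(G) ≤ 2. Since 1–5–7–2–4–6–3–1 is a cycle in G, G is not acyclic. Forests are exactly the graphs of treewidth ≤ 1, so tw(G) ≥ 2. Combining the bounds, tw(G) = 2.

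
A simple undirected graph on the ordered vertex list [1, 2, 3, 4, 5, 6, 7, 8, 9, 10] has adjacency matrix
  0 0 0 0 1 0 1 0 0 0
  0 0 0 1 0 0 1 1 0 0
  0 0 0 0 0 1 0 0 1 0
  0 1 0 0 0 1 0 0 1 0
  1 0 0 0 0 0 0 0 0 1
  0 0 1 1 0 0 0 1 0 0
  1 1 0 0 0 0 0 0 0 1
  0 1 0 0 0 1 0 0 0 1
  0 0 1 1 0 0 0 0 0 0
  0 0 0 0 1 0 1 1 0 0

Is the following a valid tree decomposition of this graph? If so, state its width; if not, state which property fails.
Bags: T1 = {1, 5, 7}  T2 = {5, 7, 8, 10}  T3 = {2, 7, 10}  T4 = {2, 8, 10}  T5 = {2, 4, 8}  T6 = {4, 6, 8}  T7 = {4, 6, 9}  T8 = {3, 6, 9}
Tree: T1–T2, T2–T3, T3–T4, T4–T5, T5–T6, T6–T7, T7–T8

A tree decomposition must satisfy three properties: every vertex lies in some bag; for every edge, both endpoints lie together in some bag; and for every vertex, the bags containing it form a connected subtree. Here bags containing vertex 8 are not connected in the tree, so the decomposition is invalid.

No — bags containing vertex 8 are not connected in the tree.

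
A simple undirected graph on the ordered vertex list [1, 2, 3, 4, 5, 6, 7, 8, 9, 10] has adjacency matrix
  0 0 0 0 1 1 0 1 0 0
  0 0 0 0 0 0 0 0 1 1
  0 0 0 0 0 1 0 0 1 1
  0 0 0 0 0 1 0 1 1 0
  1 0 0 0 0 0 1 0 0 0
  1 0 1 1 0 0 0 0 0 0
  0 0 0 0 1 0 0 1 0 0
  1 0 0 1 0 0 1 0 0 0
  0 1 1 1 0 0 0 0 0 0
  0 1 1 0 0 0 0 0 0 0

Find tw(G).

2

A width-2 tree decomposition is:
Bags: B1 = {5, 7, 8}  B2 = {1, 5, 8}  B3 = {1, 4, 8}  B4 = {1, 4, 6}  B5 = {4, 6, 9}  B6 = {3, 6, 9}  B7 = {2, 3, 9}  B8 = {2, 3, 10}
Tree: B1–B2, B2–B3, B3–B4, B4–B5, B5–B6, B6–B7, B7–B8
Every bag has size at most 3, so the width is 3 − 1 = 2 and tw(G) ≤ 2. The edges 7–5–1–8–7 form a cycle, so G is not a tree and its treewidth is at least 2. The upper and lower bounds meet at 2, so that is the treewidth.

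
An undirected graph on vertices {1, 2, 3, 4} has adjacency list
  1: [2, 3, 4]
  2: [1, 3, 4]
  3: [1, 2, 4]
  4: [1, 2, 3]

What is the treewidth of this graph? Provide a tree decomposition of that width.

Treewidth 3.
Bags: B1 = {1, 2, 3, 4}
Tree: (single bag)

With just one bag of size 4, the width is 4 − 1 = 3, so tw(G) ≤ 3. For the lower bound, the 4 vertices {1, 2, 3, 4} are pairwise adjacent, and any tree decomposition puts a clique entirely inside one bag — forcing width ≥ 3. Combining the bounds, tw(G) = 3.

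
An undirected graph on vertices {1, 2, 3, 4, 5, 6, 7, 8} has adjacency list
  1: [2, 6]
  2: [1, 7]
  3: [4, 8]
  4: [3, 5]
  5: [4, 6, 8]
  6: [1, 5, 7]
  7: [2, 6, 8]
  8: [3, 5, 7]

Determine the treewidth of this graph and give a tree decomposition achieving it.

Treewidth 2.
One such decomposition:
Bags: B1 = {3, 4, 8}  B2 = {4, 5, 8}  B3 = {5, 7, 8}  B4 = {5, 6, 7}  B5 = {2, 6, 7}  B6 = {1, 2, 6}
Tree: B1–B2, B2–B3, B3–B4, B4–B5, B5–B6

Each bag holds 3 vertices, so the decomposition has width 2, which upper-bounds the treewidth. The edges 3–4–5–8–3 form a cycle, so G is not a tree and its treewidth is at least 2. The upper and lower bounds meet at 2, so that is the treewidth.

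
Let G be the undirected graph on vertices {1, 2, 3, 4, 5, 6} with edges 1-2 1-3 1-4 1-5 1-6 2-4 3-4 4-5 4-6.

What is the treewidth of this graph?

A width-2 tree decomposition is:
Bags: B1 = {1, 4, 5}  B2 = {1, 2, 4}  B3 = {1, 4, 6}  B4 = {1, 3, 4}
Tree: B1–B2, B1–B3, B3–B4
Each bag holds 3 vertices, so the decomposition has width 2, which upper-bounds the treewidth. Conversely, {1, 2, 4} is a clique of size 3, and the vertices of any clique must share a bag in every tree decomposition; so some bag has ≥ 3 vertices and tw(G) ≥ 2. The upper and lower bounds meet at 2, so that is the treewidth.

2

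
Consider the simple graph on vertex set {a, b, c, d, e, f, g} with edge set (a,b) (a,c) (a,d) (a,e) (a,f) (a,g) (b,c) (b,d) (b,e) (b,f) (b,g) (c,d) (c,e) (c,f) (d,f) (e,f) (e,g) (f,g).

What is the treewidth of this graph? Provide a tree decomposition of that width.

Each bag holds 5 vertices, so the decomposition has width 4, which upper-bounds the treewidth. For the lower bound, the 5 vertices {a, b, c, d, f} are pairwise adjacent, and any tree decomposition puts a clique entirely inside one bag — forcing width ≥ 4. Therefore the treewidth is 4.

Treewidth 4.
One optimal decomposition is:
Bags: B1 = {a, b, c, e, f}  B2 = {a, b, c, d, f}  B3 = {a, b, e, f, g}
Tree: B1–B2, B1–B3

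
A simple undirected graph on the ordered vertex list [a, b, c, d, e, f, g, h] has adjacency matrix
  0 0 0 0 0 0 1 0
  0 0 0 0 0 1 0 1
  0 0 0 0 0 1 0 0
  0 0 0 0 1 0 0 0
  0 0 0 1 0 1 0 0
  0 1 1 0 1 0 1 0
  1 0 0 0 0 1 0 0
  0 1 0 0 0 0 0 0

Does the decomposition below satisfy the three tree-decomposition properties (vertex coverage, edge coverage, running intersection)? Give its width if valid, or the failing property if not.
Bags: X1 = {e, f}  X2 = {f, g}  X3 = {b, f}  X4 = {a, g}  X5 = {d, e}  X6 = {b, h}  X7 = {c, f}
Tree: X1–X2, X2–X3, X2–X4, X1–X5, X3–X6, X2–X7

Yes; width 1.

Vertex coverage: the bags together contain {a, b, c, d, e, f, g, h}, the full vertex set. Edge coverage: each edge of G has both endpoints in at least one bag. Running intersection: for every vertex, the bags containing it form a connected subtree. All three properties hold, so this is a valid tree decomposition of width max|bag| − 1 = 1, and hence tw(G) ≤ 1.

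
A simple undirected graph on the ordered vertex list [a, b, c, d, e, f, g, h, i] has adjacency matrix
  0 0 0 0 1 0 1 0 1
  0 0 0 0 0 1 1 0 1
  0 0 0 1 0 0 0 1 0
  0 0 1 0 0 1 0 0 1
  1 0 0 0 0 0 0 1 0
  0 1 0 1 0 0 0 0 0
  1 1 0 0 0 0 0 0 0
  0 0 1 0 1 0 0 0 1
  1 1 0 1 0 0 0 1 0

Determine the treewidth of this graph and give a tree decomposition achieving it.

Each bag holds 4 vertices, so the decomposition has width 3, which upper-bounds the treewidth. For the lower bound: the 4 vertex sets {c,d,f}, {h}, {i}, {a,b,e,g} are disjoint, each induces a connected subgraph, and every pair is joined by at least one edge of G. Contracting each set to a single vertex therefore yields K_{4} as a minor, and since treewidth is minor-monotone, tw(G) ≥ tw(K_{4}) = 3. The upper and lower bounds meet at 3, so that is the treewidth.

Treewidth 3.
One optimal decomposition is:
Bags: B1 = {c, d, f, h}  B2 = {d, f, h, i}  B3 = {b, f, h, i}  B4 = {b, e, h, i}  B5 = {a, b, e, i}  B6 = {a, b, e, g}
Tree: B1–B2, B2–B3, B3–B4, B4–B5, B5–B6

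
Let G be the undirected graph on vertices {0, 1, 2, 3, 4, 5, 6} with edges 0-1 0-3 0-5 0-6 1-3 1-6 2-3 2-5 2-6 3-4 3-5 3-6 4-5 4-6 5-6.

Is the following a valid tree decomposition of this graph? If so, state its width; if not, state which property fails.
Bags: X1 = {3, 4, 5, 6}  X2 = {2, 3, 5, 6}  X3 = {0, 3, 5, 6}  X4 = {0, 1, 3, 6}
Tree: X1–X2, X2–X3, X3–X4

Checking the three conditions: (i) the bags cover all of {0, 1, 2, 3, 4, 5, 6}; (ii) for each edge, some bag contains both endpoints; (iii) the bags containing any fixed vertex form a subtree. All hold, so the decomposition is valid with width 4 − 1 = 3.

Yes; width 3.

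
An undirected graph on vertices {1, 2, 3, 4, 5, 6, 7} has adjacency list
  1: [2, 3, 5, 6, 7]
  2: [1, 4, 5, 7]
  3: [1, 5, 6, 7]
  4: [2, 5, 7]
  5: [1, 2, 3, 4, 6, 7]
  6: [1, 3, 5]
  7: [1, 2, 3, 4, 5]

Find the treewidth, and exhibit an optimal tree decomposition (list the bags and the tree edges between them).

Each bag holds 4 vertices, so the decomposition has width 3, which upper-bounds the treewidth. On the other hand G contains the 4-clique {1, 2, 5, 7}. A clique must lie in a single bag of any decomposition, so no decomposition can have width below 3. Therefore the treewidth is 3.

Treewidth 3.
One optimal decomposition is:
Bags: B1 = {1, 2, 5, 7}  B2 = {1, 3, 5, 7}  B3 = {2, 4, 5, 7}  B4 = {1, 3, 5, 6}
Tree: B1–B2, B1–B3, B2–B4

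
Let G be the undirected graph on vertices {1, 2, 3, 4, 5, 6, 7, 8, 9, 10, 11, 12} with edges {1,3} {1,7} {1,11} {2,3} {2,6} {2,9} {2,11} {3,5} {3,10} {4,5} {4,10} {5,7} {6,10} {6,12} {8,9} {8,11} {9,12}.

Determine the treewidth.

A width-3 tree decomposition is:
Bags: B1 = {1, 4, 5, 7}  B2 = {1, 3, 4, 5}  B3 = {1, 3, 4, 10}  B4 = {1, 3, 10, 11}  B5 = {2, 3, 10, 11}  B6 = {2, 6, 10, 11}  B7 = {2, 6, 8, 11}  B8 = {2, 6, 8, 9}  B9 = {6, 8, 9, 12}
Tree: B1–B2, B2–B3, B3–B4, B4–B5, B5–B6, B6–B7, B7–B8, B8–B9
Each bag holds 4 vertices, so the decomposition has width 3, which upper-bounds the treewidth. For the lower bound: the 4 vertex sets {4,5,7}, {1}, {3}, {2,6,10,11} are disjoint, each induces a connected subgraph, and every pair is joined by at least one edge of G. Contracting each set to a single vertex therefore yields K_{4} as a minor, and since treewidth is minor-monotone, tw(G) ≥ tw(K_{4}) = 3. Therefore the treewidth is 3.

3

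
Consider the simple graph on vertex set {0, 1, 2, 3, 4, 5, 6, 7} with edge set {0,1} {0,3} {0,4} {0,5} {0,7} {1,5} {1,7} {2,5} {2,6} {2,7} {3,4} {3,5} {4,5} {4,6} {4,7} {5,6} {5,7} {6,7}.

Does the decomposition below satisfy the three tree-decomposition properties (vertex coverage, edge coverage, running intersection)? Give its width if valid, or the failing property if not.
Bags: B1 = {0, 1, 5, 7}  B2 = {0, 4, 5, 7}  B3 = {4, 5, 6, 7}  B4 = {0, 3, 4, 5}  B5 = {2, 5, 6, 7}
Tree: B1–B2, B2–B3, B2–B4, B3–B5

Yes; width 3.

Every vertex of G appears in some bag (union = {0, 1, 2, 3, 4, 5, 6, 7}); every edge is covered by a bag; and for each vertex v the set of bags containing v is connected in the bag tree. The decomposition is therefore valid. The largest bag has 4 vertices, so the width is 3.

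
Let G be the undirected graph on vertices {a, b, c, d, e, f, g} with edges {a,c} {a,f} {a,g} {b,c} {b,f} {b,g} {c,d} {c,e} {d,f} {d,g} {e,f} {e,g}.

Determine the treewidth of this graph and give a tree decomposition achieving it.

Each bag holds 4 vertices, so the decomposition has width 3, which upper-bounds the treewidth. For the lower bound: the 4 vertex sets {d,g}, {a,f}, {c}, {b} are disjoint, each induces a connected subgraph, and every pair is joined by at least one edge of G. Contracting each set to a single vertex therefore yields K_{4} as a minor, and since treewidth is minor-monotone, tw(G) ≥ tw(K_{4}) = 3. Combining the bounds, tw(G) = 3.

Treewidth 3.
Bags: B1 = {c, d, f, g}  B2 = {a, c, f, g}  B3 = {b, c, f, g}  B4 = {c, e, f, g}
Tree: B1–B2, B2–B3, B3–B4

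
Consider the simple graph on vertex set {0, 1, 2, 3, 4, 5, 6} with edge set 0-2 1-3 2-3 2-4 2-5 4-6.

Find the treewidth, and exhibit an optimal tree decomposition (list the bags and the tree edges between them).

Treewidth 1.
One such decomposition:
Bags: B1 = {2, 4}  B2 = {2, 5}  B3 = {4, 6}  B4 = {2, 3}  B5 = {0, 2}  B6 = {1, 3}
Tree: B1–B2, B1–B3, B1–B4, B4–B5, B4–B6

Every bag has size at most 2, so the width is 2 − 1 = 1 and tw(G) ≤ 1. Since G has at least one edge (e.g. 2–4), it is not an edgeless graph, so tw(G) ≥ 1. Combining the bounds, tw(G) = 1.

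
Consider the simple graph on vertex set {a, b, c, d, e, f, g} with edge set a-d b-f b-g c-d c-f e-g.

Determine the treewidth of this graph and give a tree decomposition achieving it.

Treewidth 1.
One optimal decomposition is:
Bags: B1 = {e, g}  B2 = {b, g}  B3 = {b, f}  B4 = {c, f}  B5 = {c, d}  B6 = {a, d}
Tree: B1–B2, B2–B3, B3–B4, B4–B5, B5–B6

Each bag holds 2 vertices, so the decomposition has width 1, which upper-bounds the treewidth. Any graph with an edge has treewidth ≥ 1, and G has the edge e–g. Therefore the treewidth is 1.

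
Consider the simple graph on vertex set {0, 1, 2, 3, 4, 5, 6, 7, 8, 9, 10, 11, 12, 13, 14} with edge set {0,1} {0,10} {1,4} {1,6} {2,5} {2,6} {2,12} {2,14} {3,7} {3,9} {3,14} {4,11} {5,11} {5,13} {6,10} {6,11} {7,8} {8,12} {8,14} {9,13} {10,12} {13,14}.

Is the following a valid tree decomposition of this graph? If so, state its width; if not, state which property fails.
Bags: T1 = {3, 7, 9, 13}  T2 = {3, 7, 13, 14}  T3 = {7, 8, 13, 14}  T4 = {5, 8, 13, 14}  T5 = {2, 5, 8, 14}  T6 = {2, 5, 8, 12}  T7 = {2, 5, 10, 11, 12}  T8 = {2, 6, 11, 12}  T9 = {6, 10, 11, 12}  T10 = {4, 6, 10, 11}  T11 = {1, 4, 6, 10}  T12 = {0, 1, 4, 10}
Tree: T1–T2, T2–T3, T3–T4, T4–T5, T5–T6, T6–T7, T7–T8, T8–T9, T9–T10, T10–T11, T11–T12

A tree decomposition must satisfy three properties: every vertex lies in some bag; for every edge, both endpoints lie together in some bag; and for every vertex, the bags containing it form a connected subtree. Here bags containing vertex 10 are not connected in the tree, so the decomposition is invalid.

No — bags containing vertex 10 are not connected in the tree.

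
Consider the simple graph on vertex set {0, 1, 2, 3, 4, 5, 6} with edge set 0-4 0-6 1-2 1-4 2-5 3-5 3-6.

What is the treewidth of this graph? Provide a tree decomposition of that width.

Treewidth 2.
One such decomposition:
Bags: B1 = {0, 3, 6}  B2 = {0, 3, 5}  B3 = {0, 2, 5}  B4 = {0, 1, 2}  B5 = {0, 1, 4}
Tree: B1–B2, B2–B3, B3–B4, B4–B5

Each bag holds 3 vertices, so the decomposition has width 2, which upper-bounds the treewidth. Since 0–6–3–5–2–1–4–0 is a cycle in G, G is not acyclic. Forests are exactly the graphs of treewidth ≤ 1, so tw(G) ≥ 2. The upper and lower bounds meet at 2, so that is the treewidth.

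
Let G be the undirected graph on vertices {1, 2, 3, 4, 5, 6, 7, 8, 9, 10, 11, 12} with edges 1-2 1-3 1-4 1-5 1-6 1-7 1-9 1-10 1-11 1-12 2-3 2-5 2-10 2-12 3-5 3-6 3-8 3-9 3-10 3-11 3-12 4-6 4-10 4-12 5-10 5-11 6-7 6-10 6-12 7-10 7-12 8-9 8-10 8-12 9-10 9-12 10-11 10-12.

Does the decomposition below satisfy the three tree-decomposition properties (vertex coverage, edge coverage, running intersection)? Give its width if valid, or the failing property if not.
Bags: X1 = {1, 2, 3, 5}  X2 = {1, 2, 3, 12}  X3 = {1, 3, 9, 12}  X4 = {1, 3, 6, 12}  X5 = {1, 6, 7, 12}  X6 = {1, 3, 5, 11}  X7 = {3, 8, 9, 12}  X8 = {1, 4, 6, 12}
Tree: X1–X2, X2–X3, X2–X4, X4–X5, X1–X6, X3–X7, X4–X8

A tree decomposition must satisfy three properties: every vertex lies in some bag; for every edge, both endpoints lie together in some bag; and for every vertex, the bags containing it form a connected subtree. Here vertex 10 appears in no bag, so the decomposition is invalid.

No — vertex 10 appears in no bag.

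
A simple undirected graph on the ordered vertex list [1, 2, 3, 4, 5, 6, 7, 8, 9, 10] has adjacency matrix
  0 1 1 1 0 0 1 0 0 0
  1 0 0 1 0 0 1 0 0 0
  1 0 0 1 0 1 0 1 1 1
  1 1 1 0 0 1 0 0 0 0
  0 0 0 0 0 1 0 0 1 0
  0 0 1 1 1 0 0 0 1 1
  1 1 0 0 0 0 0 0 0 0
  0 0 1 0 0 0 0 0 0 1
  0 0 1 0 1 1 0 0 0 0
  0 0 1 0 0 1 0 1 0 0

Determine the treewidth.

A width-2 tree decomposition is:
Bags: B1 = {3, 6, 9}  B2 = {3, 4, 6}  B3 = {3, 6, 10}  B4 = {3, 8, 10}  B5 = {5, 6, 9}  B6 = {1, 3, 4}  B7 = {1, 2, 4}  B8 = {1, 2, 7}
Tree: B1–B2, B1–B3, B3–B4, B1–B5, B2–B6, B6–B7, B7–B8
The largest bag has 3 vertices, giving width 2; this decomposition certifies tw(G) ≤ 2. For the lower bound, the 3 vertices {1, 2, 4} are pairwise adjacent, and any tree decomposition puts a clique entirely inside one bag — forcing width ≥ 2. Combining the bounds, tw(G) = 2.

2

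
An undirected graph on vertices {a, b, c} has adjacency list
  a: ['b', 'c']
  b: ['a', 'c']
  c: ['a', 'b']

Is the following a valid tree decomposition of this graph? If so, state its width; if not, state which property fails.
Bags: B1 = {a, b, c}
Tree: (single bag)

Yes; width 2.

Checking the three conditions: (i) the bags cover all of {a, b, c}; (ii) for each edge, some bag contains both endpoints; (iii) the bags containing any fixed vertex form a subtree. All hold, so the decomposition is valid with width 3 − 1 = 2.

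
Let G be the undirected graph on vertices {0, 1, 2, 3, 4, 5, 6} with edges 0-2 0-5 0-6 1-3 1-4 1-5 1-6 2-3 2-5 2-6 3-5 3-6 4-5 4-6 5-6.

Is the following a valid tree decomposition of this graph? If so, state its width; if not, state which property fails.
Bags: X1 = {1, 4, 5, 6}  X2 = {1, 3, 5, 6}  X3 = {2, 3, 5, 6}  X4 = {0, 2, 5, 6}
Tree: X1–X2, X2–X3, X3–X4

Yes; width 3.

Vertex coverage: the bags together contain {0, 1, 2, 3, 4, 5, 6}, the full vertex set. Edge coverage: each edge of G has both endpoints in at least one bag. Running intersection: for every vertex, the bags containing it form a connected subtree. All three properties hold, so this is a valid tree decomposition of width max|bag| − 1 = 3, and hence tw(G) ≤ 3.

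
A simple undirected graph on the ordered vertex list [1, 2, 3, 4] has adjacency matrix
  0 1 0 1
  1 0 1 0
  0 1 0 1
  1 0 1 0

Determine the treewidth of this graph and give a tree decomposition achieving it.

Treewidth 2.
One such decomposition:
Bags: B1 = {2, 3, 4}  B2 = {1, 2, 4}
Tree: B1–B2

Every bag has size at most 3, so the width is 3 − 1 = 2 and tw(G) ≤ 2. The edges 2–3–4–1–2 form a cycle, so G is not a tree and its treewidth is at least 2. The upper and lower bounds meet at 2, so that is the treewidth.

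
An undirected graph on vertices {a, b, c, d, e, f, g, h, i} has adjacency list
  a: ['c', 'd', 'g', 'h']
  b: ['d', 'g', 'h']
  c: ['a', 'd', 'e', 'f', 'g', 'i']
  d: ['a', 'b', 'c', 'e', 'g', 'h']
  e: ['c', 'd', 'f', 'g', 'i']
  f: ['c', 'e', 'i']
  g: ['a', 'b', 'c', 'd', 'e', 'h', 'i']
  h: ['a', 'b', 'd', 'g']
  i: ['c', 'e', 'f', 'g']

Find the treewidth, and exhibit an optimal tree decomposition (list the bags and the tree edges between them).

The largest bag has 4 vertices, giving width 3; this decomposition certifies tw(G) ≤ 3. For the lower bound, the 4 vertices {c, d, e, g} are pairwise adjacent, and any tree decomposition puts a clique entirely inside one bag — forcing width ≥ 3. Combining the bounds, tw(G) = 3.

Treewidth 3.
One such decomposition:
Bags: B1 = {a, d, g, h}  B2 = {a, c, d, g}  B3 = {c, d, e, g}  B4 = {b, d, g, h}  B5 = {c, e, g, i}  B6 = {c, e, f, i}
Tree: B1–B2, B2–B3, B1–B4, B3–B5, B5–B6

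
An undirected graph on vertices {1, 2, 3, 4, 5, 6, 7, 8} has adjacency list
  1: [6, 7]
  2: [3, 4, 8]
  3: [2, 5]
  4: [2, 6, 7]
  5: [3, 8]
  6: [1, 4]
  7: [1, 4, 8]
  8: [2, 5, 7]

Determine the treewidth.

2

A width-2 tree decomposition is:
Bags: B1 = {3, 5, 8}  B2 = {2, 3, 8}  B3 = {2, 7, 8}  B4 = {2, 4, 7}  B5 = {1, 4, 7}  B6 = {1, 4, 6}
Tree: B1–B2, B2–B3, B3–B4, B4–B5, B5–B6
The largest bag has 3 vertices, giving width 2; this decomposition certifies tw(G) ≤ 2. The edges 5–3–2–8–5 form a cycle, so G is not a tree and its treewidth is at least 2. Hence tw(G) = 2 exactly.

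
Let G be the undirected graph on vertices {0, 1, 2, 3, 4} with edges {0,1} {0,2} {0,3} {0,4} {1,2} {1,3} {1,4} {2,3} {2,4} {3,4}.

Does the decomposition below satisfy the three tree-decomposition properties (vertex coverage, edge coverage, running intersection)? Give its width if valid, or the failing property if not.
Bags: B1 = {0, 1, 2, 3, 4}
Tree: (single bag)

Vertex coverage: the bags together contain {0, 1, 2, 3, 4}, the full vertex set. Edge coverage: each edge of G has both endpoints in at least one bag. Running intersection: for every vertex, the bags containing it form a connected subtree. All three properties hold, so this is a valid tree decomposition of width max|bag| − 1 = 4, and hence tw(G) ≤ 4.

Yes; width 4.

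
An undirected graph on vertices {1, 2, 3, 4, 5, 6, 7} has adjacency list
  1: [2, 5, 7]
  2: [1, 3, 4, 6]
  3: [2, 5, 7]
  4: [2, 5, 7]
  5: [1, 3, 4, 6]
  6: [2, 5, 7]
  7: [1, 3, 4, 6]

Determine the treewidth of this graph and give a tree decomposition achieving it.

Treewidth 3.
Bags: B1 = {2, 5, 6, 7}  B2 = {1, 2, 5, 7}  B3 = {2, 4, 5, 7}  B4 = {2, 3, 5, 7}
Tree: B1–B2, B2–B3, B3–B4

Each bag holds 4 vertices, so the decomposition has width 3, which upper-bounds the treewidth. For the lower bound: the 4 vertex sets {5,6}, {1,7}, {2}, {4} are disjoint, each induces a connected subgraph, and every pair is joined by at least one edge of G. Contracting each set to a single vertex therefore yields K_{4} as a minor, and since treewidth is minor-monotone, tw(G) ≥ tw(K_{4}) = 3. Therefore the treewidth is 3.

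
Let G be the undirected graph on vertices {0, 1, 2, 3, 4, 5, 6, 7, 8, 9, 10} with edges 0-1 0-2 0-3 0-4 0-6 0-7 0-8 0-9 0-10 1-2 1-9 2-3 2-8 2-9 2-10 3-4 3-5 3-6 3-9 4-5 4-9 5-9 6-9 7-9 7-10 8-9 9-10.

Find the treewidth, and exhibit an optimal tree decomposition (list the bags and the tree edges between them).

Treewidth 3.
Bags: B1 = {0, 2, 3, 9}  B2 = {0, 2, 8, 9}  B3 = {0, 3, 4, 9}  B4 = {3, 4, 5, 9}  B5 = {0, 2, 9, 10}  B6 = {0, 1, 2, 9}  B7 = {0, 7, 9, 10}  B8 = {0, 3, 6, 9}
Tree: B1–B2, B1–B3, B3–B4, B1–B5, B1–B6, B5–B7, B3–B8

Each bag holds 4 vertices, so the decomposition has width 3, which upper-bounds the treewidth. On the other hand G contains the 4-clique {0, 2, 8, 9}. A clique must lie in a single bag of any decomposition, so no decomposition can have width below 3. Therefore the treewidth is 3.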